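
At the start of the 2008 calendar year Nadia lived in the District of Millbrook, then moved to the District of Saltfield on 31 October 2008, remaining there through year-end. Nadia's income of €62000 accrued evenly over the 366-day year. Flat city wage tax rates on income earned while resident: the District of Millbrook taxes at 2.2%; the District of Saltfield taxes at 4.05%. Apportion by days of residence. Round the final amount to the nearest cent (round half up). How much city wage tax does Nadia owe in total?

The District of Millbrook, 1 January – 30 October 2008: 304 days → €62000 × 2.2% × 304/366 = €1132.9399
The District of Saltfield, 31 October – 31 December 2008: 62 days → €62000 × 4.05% × 62/366 = €425.3607
Total = €1558.3005

€1558.30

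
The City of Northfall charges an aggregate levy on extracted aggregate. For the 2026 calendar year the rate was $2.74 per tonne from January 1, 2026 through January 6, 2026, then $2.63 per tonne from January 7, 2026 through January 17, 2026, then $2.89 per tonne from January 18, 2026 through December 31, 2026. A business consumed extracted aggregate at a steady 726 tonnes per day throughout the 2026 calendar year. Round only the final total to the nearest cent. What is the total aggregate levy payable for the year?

January 1 – January 6, 2026: 6 days × 726 tonnes/day = 4,356 tonnes at $2.74/tonne → $11,935.44
January 7 – January 17, 2026: 11 days × 726 tonnes/day = 7,986 tonnes at $2.63/tonne → $21,003.18
January 18 – December 31, 2026: 348 days × 726 tonnes/day = 252,648 tonnes at $2.89/tonne → $730,152.72

$763,091.34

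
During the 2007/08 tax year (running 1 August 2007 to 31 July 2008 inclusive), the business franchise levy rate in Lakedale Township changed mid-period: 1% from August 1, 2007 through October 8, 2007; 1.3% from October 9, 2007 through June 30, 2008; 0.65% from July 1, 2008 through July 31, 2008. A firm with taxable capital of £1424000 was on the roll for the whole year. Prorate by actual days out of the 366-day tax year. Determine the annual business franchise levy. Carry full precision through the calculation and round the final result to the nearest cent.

August 1 – October 8, 2007: 69 days at 1% → £1424000 × 1% × 69/366 = £2684.5902
October 9, 2007 – June 30, 2008: 266 days at 1.3% → £1424000 × 1.3% × 266/366 = £13454.0765
July 1 – July 31, 2008: 31 days at 0.65% → £1424000 × 0.65% × 31/366 = £783.9781
Total = £16922.6448

£16922.64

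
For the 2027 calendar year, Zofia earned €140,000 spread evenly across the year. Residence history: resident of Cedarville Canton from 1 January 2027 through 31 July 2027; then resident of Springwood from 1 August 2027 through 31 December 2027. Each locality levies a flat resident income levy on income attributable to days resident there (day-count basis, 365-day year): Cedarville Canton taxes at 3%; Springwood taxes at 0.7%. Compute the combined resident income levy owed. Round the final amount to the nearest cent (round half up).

€2,850.25

Cedarville Canton, 1 January – 31 July 2027: 212 days → €140,000 × 3% × 212/365 = €2,439.4521
Springwood, 1 August – 31 December 2027: 153 days → €140,000 × 0.7% × 153/365 = €410.7945
Total = €2,850.2466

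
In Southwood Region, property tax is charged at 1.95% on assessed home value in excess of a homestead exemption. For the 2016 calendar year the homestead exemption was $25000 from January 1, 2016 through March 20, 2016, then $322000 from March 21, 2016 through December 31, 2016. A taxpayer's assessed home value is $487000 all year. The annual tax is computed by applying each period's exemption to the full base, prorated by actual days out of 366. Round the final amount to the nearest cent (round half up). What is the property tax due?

January 1 – March 20, 2016: 80 days, exemption $25000 → ($487000 − $25000) × 1.95% × 80/366 = $1969.1803
March 21 – December 31, 2016: 286 days, exemption $322000 → ($487000 − $322000) × 1.95% × 286/366 = $2514.2213
Total = $4483.4016

$4483.40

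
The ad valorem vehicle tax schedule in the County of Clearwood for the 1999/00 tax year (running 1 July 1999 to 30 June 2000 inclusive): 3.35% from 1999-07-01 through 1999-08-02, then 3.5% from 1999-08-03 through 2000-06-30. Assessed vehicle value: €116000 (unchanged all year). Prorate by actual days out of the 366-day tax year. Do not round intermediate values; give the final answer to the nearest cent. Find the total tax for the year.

1999-07-01 to 1999-08-02: 33 days at 3.35% → €116000 × 3.35% × 33/366 = €350.3770
1999-08-03 to 2000-06-30: 333 days at 3.5% → €116000 × 3.5% × 333/366 = €3693.9344
Total = €4044.3115

€4044.31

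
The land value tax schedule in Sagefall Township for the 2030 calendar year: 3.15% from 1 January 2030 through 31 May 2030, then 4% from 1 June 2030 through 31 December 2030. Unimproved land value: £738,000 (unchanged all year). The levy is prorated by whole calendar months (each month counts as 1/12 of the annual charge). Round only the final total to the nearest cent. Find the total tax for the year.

1 January – 31 May 2030: 5 months at 3.15% → £738,000 × 3.15% × 5/12 = £9,686.2500
1 June – 31 December 2030: 7 months at 4% → £738,000 × 4% × 7/12 = £17,220.0000
Total = £26,906.2500

£26,906.25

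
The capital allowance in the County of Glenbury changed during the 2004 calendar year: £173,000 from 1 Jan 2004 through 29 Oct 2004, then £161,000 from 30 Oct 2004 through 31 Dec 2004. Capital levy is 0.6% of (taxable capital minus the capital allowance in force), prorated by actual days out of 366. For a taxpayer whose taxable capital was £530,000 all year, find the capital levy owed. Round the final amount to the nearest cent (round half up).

1 Jan – 29 Oct 2004: 303 days, exemption £173,000 → (£530,000 − £173,000) × 0.6% × 303/366 = £1,773.2951
30 Oct – 31 Dec 2004: 63 days, exemption £161,000 → (£530,000 − £161,000) × 0.6% × 63/366 = £381.0984
Total = £2,154.3934

£2,154.39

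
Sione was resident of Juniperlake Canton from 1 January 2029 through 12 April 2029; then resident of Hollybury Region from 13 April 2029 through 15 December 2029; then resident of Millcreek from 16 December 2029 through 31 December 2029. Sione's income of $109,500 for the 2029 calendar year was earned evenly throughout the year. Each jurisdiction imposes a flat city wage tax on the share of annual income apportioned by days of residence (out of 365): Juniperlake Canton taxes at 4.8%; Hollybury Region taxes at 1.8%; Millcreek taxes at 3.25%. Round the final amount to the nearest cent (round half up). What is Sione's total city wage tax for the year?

$2,958.60

Juniperlake Canton, 1 January – 12 April 2029: 102 days → $109,500 × 4.8% × 102/365 = $1,468.8000
Hollybury Region, 13 April – 15 December 2029: 247 days → $109,500 × 1.8% × 247/365 = $1,333.8000
Millcreek, 16 December – 31 December 2029: 16 days → $109,500 × 3.25% × 16/365 = $156.0000
Total = $2,958.6000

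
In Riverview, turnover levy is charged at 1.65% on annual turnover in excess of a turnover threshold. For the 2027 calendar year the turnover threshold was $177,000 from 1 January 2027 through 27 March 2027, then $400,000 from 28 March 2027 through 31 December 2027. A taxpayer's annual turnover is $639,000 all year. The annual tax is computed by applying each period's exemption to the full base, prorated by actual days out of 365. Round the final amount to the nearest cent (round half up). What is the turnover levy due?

1 January – 27 March 2027: 86 days, exemption $177,000 → ($639,000 − $177,000) × 1.65% × 86/365 = $1,796.1041
28 March – 31 December 2027: 279 days, exemption $400,000 → ($639,000 − $400,000) × 1.65% × 279/365 = $3,014.3466
Total = $4,810.4507

$4,810.45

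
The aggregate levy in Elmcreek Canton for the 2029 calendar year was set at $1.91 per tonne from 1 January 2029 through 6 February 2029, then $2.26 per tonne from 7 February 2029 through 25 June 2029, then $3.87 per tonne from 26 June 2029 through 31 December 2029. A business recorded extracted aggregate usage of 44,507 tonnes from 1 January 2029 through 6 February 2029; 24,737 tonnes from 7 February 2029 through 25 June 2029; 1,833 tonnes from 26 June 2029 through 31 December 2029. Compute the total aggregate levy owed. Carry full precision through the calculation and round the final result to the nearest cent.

1 January – 6 February 2029: 44,507 tonnes at $1.91/tonne → $85008.37
7 February – 25 June 2029: 24,737 tonnes at $2.26/tonne → $55905.62
26 June – 31 December 2029: 1,833 tonnes at $3.87/tonne → $7093.71

$148007.70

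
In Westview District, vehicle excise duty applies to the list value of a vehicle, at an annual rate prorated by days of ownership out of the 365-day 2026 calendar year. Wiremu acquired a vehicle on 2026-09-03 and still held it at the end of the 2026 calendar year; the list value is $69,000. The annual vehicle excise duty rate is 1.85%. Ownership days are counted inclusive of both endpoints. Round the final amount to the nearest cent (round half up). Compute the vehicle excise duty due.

$419.67

Days held (2026-09-03 to 2026-12-31): 120 out of 365
Tax = $69,000 × 1.85% × 120/365 = $419.6712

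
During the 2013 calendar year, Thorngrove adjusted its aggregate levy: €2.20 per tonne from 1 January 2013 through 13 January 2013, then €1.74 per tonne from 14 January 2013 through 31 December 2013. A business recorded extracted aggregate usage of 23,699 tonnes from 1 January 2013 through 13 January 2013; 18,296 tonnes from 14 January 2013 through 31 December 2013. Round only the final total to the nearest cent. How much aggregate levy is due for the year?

1 January – 13 January 2013: 23,699 tonnes at €2.20/tonne → €52,137.80
14 January – 31 December 2013: 18,296 tonnes at €1.74/tonne → €31,835.04

€83,972.84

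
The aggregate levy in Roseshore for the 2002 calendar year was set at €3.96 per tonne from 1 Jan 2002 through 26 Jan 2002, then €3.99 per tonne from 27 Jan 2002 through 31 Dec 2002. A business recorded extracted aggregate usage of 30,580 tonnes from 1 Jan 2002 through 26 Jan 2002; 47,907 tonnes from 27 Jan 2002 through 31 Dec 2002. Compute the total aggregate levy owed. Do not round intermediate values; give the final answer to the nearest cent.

1 Jan – 26 Jan 2002: 30,580 tonnes at €3.96/tonne → €121,096.80
27 Jan – 31 Dec 2002: 47,907 tonnes at €3.99/tonne → €191,148.93

€312,245.73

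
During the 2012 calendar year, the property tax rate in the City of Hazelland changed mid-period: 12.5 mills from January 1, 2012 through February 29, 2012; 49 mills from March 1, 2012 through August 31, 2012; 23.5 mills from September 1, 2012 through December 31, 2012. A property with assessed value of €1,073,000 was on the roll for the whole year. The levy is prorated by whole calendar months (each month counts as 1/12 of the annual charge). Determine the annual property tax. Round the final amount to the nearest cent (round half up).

January 1 – February 29, 2012: 2 months at 12.5 mills → €1,073,000 × 1.25% × 2/12 = €2,235.4167
March 1 – August 31, 2012: 6 months at 49 mills → €1,073,000 × 4.9% × 6/12 = €26,288.5000
September 1 – December 31, 2012: 4 months at 23.5 mills → €1,073,000 × 2.35% × 4/12 = €8,405.1667
Total = €36,929.0833

€36,929.08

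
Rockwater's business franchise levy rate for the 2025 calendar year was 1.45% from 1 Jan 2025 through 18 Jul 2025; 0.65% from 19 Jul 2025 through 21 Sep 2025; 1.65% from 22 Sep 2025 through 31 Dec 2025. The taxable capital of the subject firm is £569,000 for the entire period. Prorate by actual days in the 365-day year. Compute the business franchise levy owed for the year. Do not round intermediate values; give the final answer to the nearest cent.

1 Jan – 18 Jul 2025: 199 days at 1.45% → £569,000 × 1.45% × 199/365 = £4,498.2178
19 Jul – 21 Sep 2025: 65 days at 0.65% → £569,000 × 0.65% × 65/365 = £658.6370
22 Sep – 31 Dec 2025: 101 days at 1.65% → £569,000 × 1.65% × 101/365 = £2,597.9137
Total = £7,754.7685

£7,754.77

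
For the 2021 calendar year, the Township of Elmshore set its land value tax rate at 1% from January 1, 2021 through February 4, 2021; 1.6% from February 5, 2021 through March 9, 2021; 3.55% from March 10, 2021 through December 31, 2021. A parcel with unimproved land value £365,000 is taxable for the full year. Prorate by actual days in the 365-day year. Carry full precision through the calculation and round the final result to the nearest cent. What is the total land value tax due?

January 1 – February 4, 2021: 35 days at 1% → £365,000 × 1% × 35/365 = £350.0000
February 5 – March 9, 2021: 33 days at 1.6% → £365,000 × 1.6% × 33/365 = £528.0000
March 10 – December 31, 2021: 297 days at 3.55% → £365,000 × 3.55% × 297/365 = £10,543.5000
Total = £11,421.5000

£11,421.50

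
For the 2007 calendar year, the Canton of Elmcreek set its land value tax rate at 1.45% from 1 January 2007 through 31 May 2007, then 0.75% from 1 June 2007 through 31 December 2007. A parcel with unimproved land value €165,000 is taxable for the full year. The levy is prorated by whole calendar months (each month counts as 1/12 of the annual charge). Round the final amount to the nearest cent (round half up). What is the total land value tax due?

€1,718.75

1 January – 31 May 2007: 5 months at 1.45% → €165,000 × 1.45% × 5/12 = €996.8750
1 June – 31 December 2007: 7 months at 0.75% → €165,000 × 0.75% × 7/12 = €721.8750
Total = €1,718.7500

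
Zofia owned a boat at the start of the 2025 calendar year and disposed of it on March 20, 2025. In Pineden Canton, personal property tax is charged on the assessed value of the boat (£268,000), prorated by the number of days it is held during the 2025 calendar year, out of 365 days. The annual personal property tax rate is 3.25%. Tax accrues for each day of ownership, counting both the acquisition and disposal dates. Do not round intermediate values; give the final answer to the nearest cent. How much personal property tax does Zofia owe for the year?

£1,885.18

Days held (January 1 – March 20, 2025): 79 out of 365
Tax = £268,000 × 3.25% × 79/365 = £1,885.1781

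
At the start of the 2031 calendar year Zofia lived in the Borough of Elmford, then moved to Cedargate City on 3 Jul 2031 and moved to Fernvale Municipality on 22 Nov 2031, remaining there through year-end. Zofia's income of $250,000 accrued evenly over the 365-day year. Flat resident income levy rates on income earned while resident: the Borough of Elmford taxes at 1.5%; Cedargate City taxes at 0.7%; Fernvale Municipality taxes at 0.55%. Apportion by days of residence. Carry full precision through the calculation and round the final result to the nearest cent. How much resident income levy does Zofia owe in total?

$2,711.64

The Borough of Elmford, 1 Jan – 2 Jul 2031: 183 days → $250,000 × 1.5% × 183/365 = $1,880.1370
Cedargate City, 3 Jul – 21 Nov 2031: 142 days → $250,000 × 0.7% × 142/365 = $680.8219
Fernvale Municipality, 22 Nov – 31 Dec 2031: 40 days → $250,000 × 0.55% × 40/365 = $150.6849
Total = $2,711.6438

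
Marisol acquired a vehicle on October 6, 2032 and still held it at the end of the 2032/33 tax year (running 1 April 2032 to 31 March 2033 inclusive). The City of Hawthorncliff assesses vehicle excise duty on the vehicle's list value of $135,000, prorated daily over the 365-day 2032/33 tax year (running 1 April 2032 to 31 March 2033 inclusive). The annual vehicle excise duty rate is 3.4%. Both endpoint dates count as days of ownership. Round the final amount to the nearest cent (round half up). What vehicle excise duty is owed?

Days held (October 6, 2032 – March 31, 2033): 177 out of 365
Tax = $135,000 × 3.4% × 177/365 = $2,225.8356

$2,225.84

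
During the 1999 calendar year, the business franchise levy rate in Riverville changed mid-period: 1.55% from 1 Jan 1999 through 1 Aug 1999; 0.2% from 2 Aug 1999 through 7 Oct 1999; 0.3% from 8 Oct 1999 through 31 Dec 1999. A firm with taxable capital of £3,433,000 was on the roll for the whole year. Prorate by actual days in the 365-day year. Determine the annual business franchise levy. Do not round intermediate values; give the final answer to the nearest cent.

1 Jan – 1 Aug 1999: 213 days at 1.55% → £3,433,000 × 1.55% × 213/365 = £31,052.1904
2 Aug – 7 Oct 1999: 67 days at 0.2% → £3,433,000 × 0.2% × 67/365 = £1,260.3342
8 Oct – 31 Dec 1999: 85 days at 0.3% → £3,433,000 × 0.3% × 85/365 = £2,398.3973
Total = £34,710.9219

£34,710.92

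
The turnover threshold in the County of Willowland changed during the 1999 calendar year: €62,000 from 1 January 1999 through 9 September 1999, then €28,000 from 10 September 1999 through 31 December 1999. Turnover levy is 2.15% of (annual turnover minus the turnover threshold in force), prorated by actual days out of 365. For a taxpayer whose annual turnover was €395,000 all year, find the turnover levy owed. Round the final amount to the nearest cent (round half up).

€7,385.81

1 January – 9 September 1999: 252 days, exemption €62,000 → (€395,000 − €62,000) × 2.15% × 252/365 = €4,942.9973
10 September – 31 December 1999: 113 days, exemption €28,000 → (€395,000 − €28,000) × 2.15% × 113/365 = €2,442.8123
Total = €7,385.8096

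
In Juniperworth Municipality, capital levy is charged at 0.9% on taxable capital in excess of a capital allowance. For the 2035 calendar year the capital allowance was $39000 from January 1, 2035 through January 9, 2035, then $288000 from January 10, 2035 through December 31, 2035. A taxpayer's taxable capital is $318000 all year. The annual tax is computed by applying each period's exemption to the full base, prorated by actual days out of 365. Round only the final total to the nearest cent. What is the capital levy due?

$325.26

January 1 – January 9, 2035: 9 days, exemption $39000 → ($318000 − $39000) × 0.9% × 9/365 = $61.9151
January 10 – December 31, 2035: 356 days, exemption $288000 → ($318000 − $288000) × 0.9% × 356/365 = $263.3425
Total = $325.2575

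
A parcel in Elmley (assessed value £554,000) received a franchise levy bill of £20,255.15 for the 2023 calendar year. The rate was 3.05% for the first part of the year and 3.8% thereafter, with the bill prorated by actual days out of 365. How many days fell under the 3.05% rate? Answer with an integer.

70 days

Let d = days at the first rate; then 365 − d days at the second rate.
£554,000 × [3.05%·d + 3.8%·(365−d)] / 365 = £20,255.15
Solving gives d = 70, so the new rate took effect on March 12, 2023.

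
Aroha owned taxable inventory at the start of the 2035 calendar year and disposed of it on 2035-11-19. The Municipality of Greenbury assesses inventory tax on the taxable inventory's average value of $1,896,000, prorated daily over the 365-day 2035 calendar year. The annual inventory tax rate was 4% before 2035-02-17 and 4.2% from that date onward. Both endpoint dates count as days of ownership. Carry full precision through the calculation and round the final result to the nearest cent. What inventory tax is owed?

$69,980.58

2035-01-01 to 2035-02-16: 47 days at 4% → $1,896,000 × 4% × 47/365 = $9,765.6986
2035-02-17 to 2035-11-19: 276 days at 4.2% → $1,896,000 × 4.2% × 276/365 = $60,214.8822
Total = $69,980.5808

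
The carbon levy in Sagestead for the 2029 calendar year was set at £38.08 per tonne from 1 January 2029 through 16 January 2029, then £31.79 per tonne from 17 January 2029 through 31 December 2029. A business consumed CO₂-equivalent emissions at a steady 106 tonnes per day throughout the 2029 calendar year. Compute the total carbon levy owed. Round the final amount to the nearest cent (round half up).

£1,240,622.94

1 January – 16 January 2029: 16 days × 106 tonnes/day = 1,696 tonnes at £38.08/tonne → £64,583.68
17 January – 31 December 2029: 349 days × 106 tonnes/day = 36,994 tonnes at £31.79/tonne → £1,176,039.26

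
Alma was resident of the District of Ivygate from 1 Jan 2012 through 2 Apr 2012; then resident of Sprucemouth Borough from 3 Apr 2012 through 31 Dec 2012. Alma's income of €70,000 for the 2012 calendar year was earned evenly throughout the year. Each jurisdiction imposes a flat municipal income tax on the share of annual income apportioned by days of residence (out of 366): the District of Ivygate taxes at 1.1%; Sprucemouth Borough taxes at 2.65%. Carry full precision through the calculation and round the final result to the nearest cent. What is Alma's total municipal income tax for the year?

€1,579.30

The District of Ivygate, 1 Jan – 2 Apr 2012: 93 days → €70,000 × 1.1% × 93/366 = €195.6557
Sprucemouth Borough, 3 Apr – 31 Dec 2012: 273 days → €70,000 × 2.65% × 273/366 = €1,383.6475
Total = €1,579.3033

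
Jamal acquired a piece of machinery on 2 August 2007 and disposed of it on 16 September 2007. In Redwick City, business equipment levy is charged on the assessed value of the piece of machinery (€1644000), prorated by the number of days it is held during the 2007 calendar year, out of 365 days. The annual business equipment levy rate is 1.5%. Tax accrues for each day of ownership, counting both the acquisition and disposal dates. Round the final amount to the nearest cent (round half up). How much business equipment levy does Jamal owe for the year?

Days held (2 August – 16 September 2007): 46 out of 365
Tax = €1644000 × 1.5% × 46/365 = €3107.8356

€3107.84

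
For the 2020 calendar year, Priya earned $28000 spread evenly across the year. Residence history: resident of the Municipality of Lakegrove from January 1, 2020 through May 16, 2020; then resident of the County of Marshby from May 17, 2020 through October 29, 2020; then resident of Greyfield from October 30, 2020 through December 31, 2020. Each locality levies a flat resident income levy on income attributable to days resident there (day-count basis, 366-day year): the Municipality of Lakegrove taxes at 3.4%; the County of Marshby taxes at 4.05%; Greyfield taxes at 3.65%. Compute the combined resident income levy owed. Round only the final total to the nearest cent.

The Municipality of Lakegrove, January 1 – May 16, 2020: 137 days → $28000 × 3.4% × 137/366 = $356.3497
The County of Marshby, May 17 – October 29, 2020: 166 days → $28000 × 4.05% × 166/366 = $514.3279
Greyfield, October 30 – December 31, 2020: 63 days → $28000 × 3.65% × 63/366 = $175.9180
Total = $1046.5956

$1046.60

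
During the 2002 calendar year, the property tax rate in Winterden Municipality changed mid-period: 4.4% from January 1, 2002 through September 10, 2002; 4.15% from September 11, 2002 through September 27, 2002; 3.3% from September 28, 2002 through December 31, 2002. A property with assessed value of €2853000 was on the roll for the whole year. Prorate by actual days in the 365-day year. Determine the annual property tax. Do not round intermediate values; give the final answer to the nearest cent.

January 1 – September 10, 2002: 253 days at 4.4% → €2853000 × 4.4% × 253/365 = €87012.5918
September 11 – September 27, 2002: 17 days at 4.15% → €2853000 × 4.15% × 17/365 = €5514.4973
September 28 – December 31, 2002: 95 days at 3.3% → €2853000 × 3.3% × 95/365 = €24504.5342
Total = €117031.6233

€117031.62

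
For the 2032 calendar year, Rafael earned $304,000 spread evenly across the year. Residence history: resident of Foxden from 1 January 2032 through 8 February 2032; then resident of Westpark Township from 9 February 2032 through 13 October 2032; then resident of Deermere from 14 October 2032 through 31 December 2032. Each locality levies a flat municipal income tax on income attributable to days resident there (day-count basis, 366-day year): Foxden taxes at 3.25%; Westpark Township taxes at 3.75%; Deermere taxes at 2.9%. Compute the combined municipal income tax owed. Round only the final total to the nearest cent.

$10,680.28

Foxden, 1 January – 8 February 2032: 39 days → $304,000 × 3.25% × 39/366 = $1,052.7869
Westpark Township, 9 February – 13 October 2032: 248 days → $304,000 × 3.75% × 248/366 = $7,724.5902
Deermere, 14 October – 31 December 2032: 79 days → $304,000 × 2.9% × 79/366 = $1,902.9071
Total = $10,680.2842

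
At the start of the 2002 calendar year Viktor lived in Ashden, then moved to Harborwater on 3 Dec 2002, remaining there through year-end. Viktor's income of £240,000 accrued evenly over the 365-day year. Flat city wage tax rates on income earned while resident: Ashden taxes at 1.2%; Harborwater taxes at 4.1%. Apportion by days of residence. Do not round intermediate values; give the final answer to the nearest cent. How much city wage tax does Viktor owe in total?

£3,432.99

Ashden, 1 Jan – 2 Dec 2002: 336 days → £240,000 × 1.2% × 336/365 = £2,651.1781
Harborwater, 3 Dec – 31 Dec 2002: 29 days → £240,000 × 4.1% × 29/365 = £781.8082
Total = £3,432.9863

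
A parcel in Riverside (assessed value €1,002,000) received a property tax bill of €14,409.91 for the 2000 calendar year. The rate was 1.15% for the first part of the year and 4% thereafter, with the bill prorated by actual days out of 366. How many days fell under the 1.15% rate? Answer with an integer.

Let d = days at the first rate; then 366 − d days at the second rate.
€1,002,000 × [1.15%·d + 4%·(366−d)] / 366 = €14,409.91
Solving gives d = 329, so the new rate took effect on November 25, 2000.

329 days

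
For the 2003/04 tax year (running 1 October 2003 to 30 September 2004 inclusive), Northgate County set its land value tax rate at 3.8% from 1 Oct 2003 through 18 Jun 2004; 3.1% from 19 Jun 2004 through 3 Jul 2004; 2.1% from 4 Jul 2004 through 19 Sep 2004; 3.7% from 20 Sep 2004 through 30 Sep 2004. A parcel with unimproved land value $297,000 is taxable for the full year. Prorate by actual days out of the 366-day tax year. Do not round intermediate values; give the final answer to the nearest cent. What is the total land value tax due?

$10,115.85

1 Oct 2003 – 18 Jun 2004: 262 days at 3.8% → $297,000 × 3.8% × 262/366 = $8,079.0492
19 Jun – 3 Jul 2004: 15 days at 3.1% → $297,000 × 3.1% × 15/366 = $377.3361
4 Jul – 19 Sep 2004: 78 days at 2.1% → $297,000 × 2.1% × 78/366 = $1,329.1967
20 Sep – 30 Sep 2004: 11 days at 3.7% → $297,000 × 3.7% × 11/366 = $330.2705
Total = $10,115.8525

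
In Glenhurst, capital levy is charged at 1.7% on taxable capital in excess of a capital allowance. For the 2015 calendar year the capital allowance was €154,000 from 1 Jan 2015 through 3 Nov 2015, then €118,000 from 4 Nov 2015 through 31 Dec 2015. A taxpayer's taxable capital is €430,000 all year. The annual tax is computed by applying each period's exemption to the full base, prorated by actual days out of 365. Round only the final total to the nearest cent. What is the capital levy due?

1 Jan – 3 Nov 2015: 307 days, exemption €154,000 → (€430,000 − €154,000) × 1.7% × 307/365 = €3,946.4219
4 Nov – 31 Dec 2015: 58 days, exemption €118,000 → (€430,000 − €118,000) × 1.7% × 58/365 = €842.8274
Total = €4,789.2493

€4,789.25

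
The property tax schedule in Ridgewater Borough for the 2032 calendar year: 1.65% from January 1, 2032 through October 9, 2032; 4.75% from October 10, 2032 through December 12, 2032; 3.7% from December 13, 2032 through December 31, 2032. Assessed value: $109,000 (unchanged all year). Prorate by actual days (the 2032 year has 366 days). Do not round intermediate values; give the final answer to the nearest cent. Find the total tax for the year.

January 1 – October 9, 2032: 283 days at 1.65% → $109,000 × 1.65% × 283/366 = $1,390.6434
October 10 – December 12, 2032: 64 days at 4.75% → $109,000 × 4.75% × 64/366 = $905.3552
December 13 – December 31, 2032: 19 days at 3.7% → $109,000 × 3.7% × 19/366 = $209.3634
Total = $2,505.3620

$2,505.36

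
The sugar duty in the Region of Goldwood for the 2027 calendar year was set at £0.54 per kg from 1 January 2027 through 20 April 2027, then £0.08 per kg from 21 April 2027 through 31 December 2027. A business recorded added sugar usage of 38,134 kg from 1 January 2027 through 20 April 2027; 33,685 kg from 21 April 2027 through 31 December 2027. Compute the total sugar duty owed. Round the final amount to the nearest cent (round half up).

1 January – 20 April 2027: 38,134 kg at £0.54/kg → £20592.36
21 April – 31 December 2027: 33,685 kg at £0.08/kg → £2694.80

£23287.16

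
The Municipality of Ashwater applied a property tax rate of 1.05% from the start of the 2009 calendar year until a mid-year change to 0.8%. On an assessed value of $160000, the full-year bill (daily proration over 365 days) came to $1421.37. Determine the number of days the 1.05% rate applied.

129 days

Let d = days at the first rate; then 365 − d days at the second rate.
$160000 × [1.05%·d + 0.8%·(365−d)] / 365 = $1421.37
Solving gives d = 129, so the new rate took effect on 10 May 2009.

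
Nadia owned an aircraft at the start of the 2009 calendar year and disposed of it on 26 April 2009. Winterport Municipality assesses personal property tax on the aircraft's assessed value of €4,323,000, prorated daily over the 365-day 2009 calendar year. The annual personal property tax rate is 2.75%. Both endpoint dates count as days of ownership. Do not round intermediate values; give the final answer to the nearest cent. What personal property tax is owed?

€37,781.84

Days held (1 January – 26 April 2009): 116 out of 365
Tax = €4,323,000 × 2.75% × 116/365 = €37,781.8356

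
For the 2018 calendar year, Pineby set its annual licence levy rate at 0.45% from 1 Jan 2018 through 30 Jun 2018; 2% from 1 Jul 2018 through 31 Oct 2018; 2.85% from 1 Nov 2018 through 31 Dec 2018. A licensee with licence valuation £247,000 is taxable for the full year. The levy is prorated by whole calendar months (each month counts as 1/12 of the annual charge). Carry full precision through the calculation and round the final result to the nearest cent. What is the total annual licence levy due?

£3,375.67

1 Jan – 30 Jun 2018: 6 months at 0.45% → £247,000 × 0.45% × 6/12 = £555.7500
1 Jul – 31 Oct 2018: 4 months at 2% → £247,000 × 2% × 4/12 = £1,646.6667
1 Nov – 31 Dec 2018: 2 months at 2.85% → £247,000 × 2.85% × 2/12 = £1,173.2500
Total = £3,375.6667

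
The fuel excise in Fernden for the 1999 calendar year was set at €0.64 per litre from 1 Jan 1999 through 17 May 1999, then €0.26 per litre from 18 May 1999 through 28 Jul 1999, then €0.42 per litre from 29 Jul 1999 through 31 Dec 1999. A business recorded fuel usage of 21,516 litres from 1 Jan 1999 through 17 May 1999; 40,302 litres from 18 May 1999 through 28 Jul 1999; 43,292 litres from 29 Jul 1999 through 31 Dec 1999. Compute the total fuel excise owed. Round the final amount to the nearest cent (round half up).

€42431.40

1 Jan – 17 May 1999: 21,516 litres at €0.64/litre → €13770.24
18 May – 28 Jul 1999: 40,302 litres at €0.26/litre → €10478.52
29 Jul – 31 Dec 1999: 43,292 litres at €0.42/litre → €18182.64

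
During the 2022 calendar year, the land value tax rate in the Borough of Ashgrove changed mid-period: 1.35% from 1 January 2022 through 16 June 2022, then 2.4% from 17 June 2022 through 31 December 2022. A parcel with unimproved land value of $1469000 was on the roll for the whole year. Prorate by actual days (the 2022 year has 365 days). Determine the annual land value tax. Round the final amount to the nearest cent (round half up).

$28198.76

1 January – 16 June 2022: 167 days at 1.35% → $1469000 × 1.35% × 167/365 = $9073.5904
17 June – 31 December 2022: 198 days at 2.4% → $1469000 × 2.4% × 198/365 = $19125.1726
Total = $28198.7630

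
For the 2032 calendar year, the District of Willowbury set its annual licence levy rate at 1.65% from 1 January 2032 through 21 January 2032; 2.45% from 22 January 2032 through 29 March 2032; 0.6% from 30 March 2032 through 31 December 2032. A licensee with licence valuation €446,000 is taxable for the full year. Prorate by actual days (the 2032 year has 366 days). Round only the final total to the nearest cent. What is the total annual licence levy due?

1 January – 21 January 2032: 21 days at 1.65% → €446,000 × 1.65% × 21/366 = €422.2377
22 January – 29 March 2032: 68 days at 2.45% → €446,000 × 2.45% × 68/366 = €2,030.1530
30 March – 31 December 2032: 277 days at 0.6% → €446,000 × 0.6% × 277/366 = €2,025.2787
Total = €4,477.6694

€4,477.67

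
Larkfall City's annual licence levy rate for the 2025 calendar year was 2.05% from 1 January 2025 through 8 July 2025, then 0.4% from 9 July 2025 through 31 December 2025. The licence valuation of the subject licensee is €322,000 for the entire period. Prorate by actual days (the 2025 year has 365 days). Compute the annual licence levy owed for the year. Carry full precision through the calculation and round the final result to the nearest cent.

€4,039.12

1 January – 8 July 2025: 189 days at 2.05% → €322,000 × 2.05% × 189/365 = €3,418.0521
9 July – 31 December 2025: 176 days at 0.4% → €322,000 × 0.4% × 176/365 = €621.0630
Total = €4,039.1151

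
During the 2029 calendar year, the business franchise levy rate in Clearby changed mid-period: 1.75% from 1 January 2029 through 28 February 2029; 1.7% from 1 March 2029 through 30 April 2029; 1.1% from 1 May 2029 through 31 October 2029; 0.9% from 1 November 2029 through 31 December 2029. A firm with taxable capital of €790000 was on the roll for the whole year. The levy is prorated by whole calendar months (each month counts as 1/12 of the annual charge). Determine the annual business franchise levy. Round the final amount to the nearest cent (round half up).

€10072.50

1 January – 28 February 2029: 2 months at 1.75% → €790000 × 1.75% × 2/12 = €2304.1667
1 March – 30 April 2029: 2 months at 1.7% → €790000 × 1.7% × 2/12 = €2238.3333
1 May – 31 October 2029: 6 months at 1.1% → €790000 × 1.1% × 6/12 = €4345.0000
1 November – 31 December 2029: 2 months at 0.9% → €790000 × 0.9% × 2/12 = €1185.0000
Total = €10072.5000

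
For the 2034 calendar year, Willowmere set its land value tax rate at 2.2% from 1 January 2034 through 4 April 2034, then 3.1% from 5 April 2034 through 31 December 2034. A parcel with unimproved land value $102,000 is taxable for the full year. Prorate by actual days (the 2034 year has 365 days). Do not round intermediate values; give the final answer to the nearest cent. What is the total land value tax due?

$2,925.58

1 January – 4 April 2034: 94 days at 2.2% → $102,000 × 2.2% × 94/365 = $577.9068
5 April – 31 December 2034: 271 days at 3.1% → $102,000 × 3.1% × 271/365 = $2,347.6767
Total = $2,925.5836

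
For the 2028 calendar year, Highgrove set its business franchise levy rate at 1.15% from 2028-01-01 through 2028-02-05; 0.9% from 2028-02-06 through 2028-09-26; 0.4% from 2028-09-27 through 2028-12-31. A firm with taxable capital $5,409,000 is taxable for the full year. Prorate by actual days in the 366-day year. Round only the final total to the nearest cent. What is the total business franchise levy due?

$42,917.31

2028-01-01 to 2028-02-05: 36 days at 1.15% → $5,409,000 × 1.15% × 36/366 = $6,118.3770
2028-02-06 to 2028-09-26: 234 days at 0.9% → $5,409,000 × 0.9% × 234/366 = $31,123.9180
2028-09-27 to 2028-12-31: 96 days at 0.4% → $5,409,000 × 0.4% × 96/366 = $5,675.0164
Total = $42,917.3115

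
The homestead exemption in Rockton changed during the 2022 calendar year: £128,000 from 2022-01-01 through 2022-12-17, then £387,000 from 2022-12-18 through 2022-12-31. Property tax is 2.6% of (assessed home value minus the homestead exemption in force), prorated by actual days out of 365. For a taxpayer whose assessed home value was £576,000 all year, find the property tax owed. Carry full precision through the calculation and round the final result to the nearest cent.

2022-01-01 to 2022-12-17: 351 days, exemption £128,000 → (£576,000 − £128,000) × 2.6% × 351/365 = £11,201.2274
2022-12-18 to 2022-12-31: 14 days, exemption £387,000 → (£576,000 − £387,000) × 2.6% × 14/365 = £188.4822
Total = £11,389.7096

£11,389.71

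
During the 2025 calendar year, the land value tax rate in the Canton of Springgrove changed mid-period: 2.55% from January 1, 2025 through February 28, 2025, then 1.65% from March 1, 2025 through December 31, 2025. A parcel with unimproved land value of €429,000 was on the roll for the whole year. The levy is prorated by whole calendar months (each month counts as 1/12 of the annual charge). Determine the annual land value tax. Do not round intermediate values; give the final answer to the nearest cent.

€7,722.00

January 1 – February 28, 2025: 2 months at 2.55% → €429,000 × 2.55% × 2/12 = €1,823.2500
March 1 – December 31, 2025: 10 months at 1.65% → €429,000 × 1.65% × 10/12 = €5,898.7500
Total = €7,722.0000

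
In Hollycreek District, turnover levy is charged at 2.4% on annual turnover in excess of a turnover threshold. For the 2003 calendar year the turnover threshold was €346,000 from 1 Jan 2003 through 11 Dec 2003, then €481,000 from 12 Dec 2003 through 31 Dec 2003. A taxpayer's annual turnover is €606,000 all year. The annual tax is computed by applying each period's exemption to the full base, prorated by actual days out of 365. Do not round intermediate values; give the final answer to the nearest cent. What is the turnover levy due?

1 Jan – 11 Dec 2003: 345 days, exemption €346,000 → (€606,000 − €346,000) × 2.4% × 345/365 = €5,898.0822
12 Dec – 31 Dec 2003: 20 days, exemption €481,000 → (€606,000 − €481,000) × 2.4% × 20/365 = €164.3836
Total = €6,062.4658

€6,062.47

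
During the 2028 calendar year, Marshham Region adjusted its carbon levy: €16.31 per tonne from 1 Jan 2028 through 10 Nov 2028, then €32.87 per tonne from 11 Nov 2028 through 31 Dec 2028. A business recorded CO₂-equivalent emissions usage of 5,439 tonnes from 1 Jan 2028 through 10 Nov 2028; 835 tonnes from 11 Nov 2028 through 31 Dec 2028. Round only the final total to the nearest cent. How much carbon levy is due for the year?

€116,156.54

1 Jan – 10 Nov 2028: 5,439 tonnes at €16.31/tonne → €88,710.09
11 Nov – 31 Dec 2028: 835 tonnes at €32.87/tonne → €27,446.45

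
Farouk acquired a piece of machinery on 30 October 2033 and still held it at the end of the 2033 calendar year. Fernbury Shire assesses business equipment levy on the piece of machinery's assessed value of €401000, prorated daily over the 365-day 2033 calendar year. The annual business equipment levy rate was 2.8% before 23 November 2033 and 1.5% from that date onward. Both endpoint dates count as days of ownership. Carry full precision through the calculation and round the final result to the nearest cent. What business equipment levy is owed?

€1380.98

30 October – 22 November 2033: 24 days at 2.8% → €401000 × 2.8% × 24/365 = €738.2795
23 November – 31 December 2033: 39 days at 1.5% → €401000 × 1.5% × 39/365 = €642.6986
Total = €1380.9781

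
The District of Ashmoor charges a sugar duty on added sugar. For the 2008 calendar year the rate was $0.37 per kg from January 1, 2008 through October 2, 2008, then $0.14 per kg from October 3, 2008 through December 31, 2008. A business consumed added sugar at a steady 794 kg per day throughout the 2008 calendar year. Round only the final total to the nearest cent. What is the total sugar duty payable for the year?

January 1 – October 2, 2008: 276 days × 794 kg/day = 219,144 kg at $0.37/kg → $81083.28
October 3 – December 31, 2008: 90 days × 794 kg/day = 71,460 kg at $0.14/kg → $10004.40

$91087.68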